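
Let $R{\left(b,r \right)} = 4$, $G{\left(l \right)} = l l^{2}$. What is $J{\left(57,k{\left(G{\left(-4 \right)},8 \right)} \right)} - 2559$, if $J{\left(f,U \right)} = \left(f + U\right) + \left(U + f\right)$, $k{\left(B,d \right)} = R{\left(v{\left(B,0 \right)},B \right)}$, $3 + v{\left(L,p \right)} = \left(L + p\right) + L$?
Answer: $-2437$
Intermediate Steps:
$v{\left(L,p \right)} = -3 + p + 2 L$ ($v{\left(L,p \right)} = -3 + \left(\left(L + p\right) + L\right) = -3 + \left(p + 2 L\right) = -3 + p + 2 L$)
$G{\left(l \right)} = l^{3}$
$k{\left(B,d \right)} = 4$
$J{\left(f,U \right)} = 2 U + 2 f$ ($J{\left(f,U \right)} = \left(U + f\right) + \left(U + f\right) = 2 U + 2 f$)
$J{\left(57,k{\left(G{\left(-4 \right)},8 \right)} \right)} - 2559 = \left(2 \cdot 4 + 2 \cdot 57\right) - 2559 = \left(8 + 114\right) - 2559 = 122 - 2559 = -2437$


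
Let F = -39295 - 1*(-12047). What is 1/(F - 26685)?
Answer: -1/53933 ≈ -1.8542e-5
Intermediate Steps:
F = -27248 (F = -39295 + 12047 = -27248)
1/(F - 26685) = 1/(-27248 - 26685) = 1/(-53933) = -1/53933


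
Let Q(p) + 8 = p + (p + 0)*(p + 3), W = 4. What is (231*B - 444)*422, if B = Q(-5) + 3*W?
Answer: 689970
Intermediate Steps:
Q(p) = -8 + p + p*(3 + p) (Q(p) = -8 + (p + (p + 0)*(p + 3)) = -8 + (p + p*(3 + p)) = -8 + p + p*(3 + p))
B = 9 (B = (-8 + (-5)² + 4*(-5)) + 3*4 = (-8 + 25 - 20) + 12 = -3 + 12 = 9)
(231*B - 444)*422 = (231*9 - 444)*422 = (2079 - 444)*422 = 1635*422 = 689970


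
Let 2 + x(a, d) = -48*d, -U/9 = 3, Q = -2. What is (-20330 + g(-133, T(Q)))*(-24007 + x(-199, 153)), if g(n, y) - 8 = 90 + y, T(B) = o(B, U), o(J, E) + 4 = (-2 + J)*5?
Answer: 635086368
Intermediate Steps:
U = -27 (U = -9*3 = -27)
o(J, E) = -14 + 5*J (o(J, E) = -4 + (-2 + J)*5 = -4 + (-10 + 5*J) = -14 + 5*J)
T(B) = -14 + 5*B
g(n, y) = 98 + y (g(n, y) = 8 + (90 + y) = 98 + y)
x(a, d) = -2 - 48*d
(-20330 + g(-133, T(Q)))*(-24007 + x(-199, 153)) = (-20330 + (98 + (-14 + 5*(-2))))*(-24007 + (-2 - 48*153)) = (-20330 + (98 + (-14 - 10)))*(-24007 + (-2 - 7344)) = (-20330 + (98 - 24))*(-24007 - 7346) = (-20330 + 74)*(-31353) = -20256*(-31353) = 635086368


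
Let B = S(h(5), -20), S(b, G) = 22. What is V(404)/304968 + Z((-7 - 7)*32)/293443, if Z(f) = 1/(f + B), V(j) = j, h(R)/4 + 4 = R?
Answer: 1052133523/794230182813 ≈ 0.0013247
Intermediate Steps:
h(R) = -16 + 4*R
B = 22
Z(f) = 1/(22 + f) (Z(f) = 1/(f + 22) = 1/(22 + f))
V(404)/304968 + Z((-7 - 7)*32)/293443 = 404/304968 + 1/((22 + (-7 - 7)*32)*293443) = 404*(1/304968) + (1/293443)/(22 - 14*32) = 101/76242 + (1/293443)/(22 - 448) = 101/76242 + (1/293443)/(-426) = 101/76242 - 1/426*1/293443 = 101/76242 - 1/125006718 = 1052133523/794230182813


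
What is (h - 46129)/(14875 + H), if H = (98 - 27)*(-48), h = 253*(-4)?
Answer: -47141/11467 ≈ -4.1110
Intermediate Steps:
h = -1012
H = -3408 (H = 71*(-48) = -3408)
(h - 46129)/(14875 + H) = (-1012 - 46129)/(14875 - 3408) = -47141/11467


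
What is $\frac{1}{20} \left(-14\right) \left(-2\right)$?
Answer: $\frac{7}{5} \approx 1.4$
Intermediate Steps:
$\frac{1}{20} \left(-14\right) \left(-2\right) = \left(- \frac{7}{10}\right) \left(-2\right) = \frac{7}{5}$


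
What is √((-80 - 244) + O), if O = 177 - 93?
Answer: 4*I*√15 ≈ 15.492*I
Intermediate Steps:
O = 84
√((-80 - 244) + O) = √((-80 - 244) + 84) = √(-324 + 84) = √(-240) = 4*I*√15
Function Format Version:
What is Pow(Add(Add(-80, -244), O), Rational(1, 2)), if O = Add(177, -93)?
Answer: Mul(4, I, Pow(15, Rational(1, 2))) ≈ Mul(15.492, I)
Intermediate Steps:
O = 84
Pow(Add(Add(-80, -244), O), Rational(1, 2)) = Pow(Add(Add(-80, -244), 84), Rational(1, 2)) = Pow(Add(-324, 84), Rational(1, 2)) = Pow(-240, Rational(1, 2)) = Mul(4, I, Pow(15, Rational(1, 2)))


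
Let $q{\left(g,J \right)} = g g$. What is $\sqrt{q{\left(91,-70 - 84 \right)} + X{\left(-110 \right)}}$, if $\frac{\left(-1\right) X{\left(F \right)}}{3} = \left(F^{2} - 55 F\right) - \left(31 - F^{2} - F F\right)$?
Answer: $2 i \sqrt{29669} \approx 344.49 i$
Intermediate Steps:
$q{\left(g,J \right)} = g^{2}$
$X{\left(F \right)} = 93 - 9 F^{2} + 165 F$ ($X{\left(F \right)} = - 3 \left(\left(F^{2} - 55 F\right) - \left(31 - F^{2} - F F\right)\right) = - 3 \left(\left(F^{2} - 55 F\right) + \left(\left(F^{2} + F^{2}\right) - 31\right)\right) = - 3 \left(\left(F^{2} - 55 F\right) + \left(2 F^{2} - 31\right)\right) = - 3 \left(\left(F^{2} - 55 F\right) + \left(-31 + 2 F^{2}\right)\right) = - 3 \left(-31 - 55 F + 3 F^{2}\right) = 93 - 9 F^{2} + 165 F$)
$\sqrt{q{\left(91,-70 - 84 \right)} + X{\left(-110 \right)}} = \sqrt{91^{2} + \left(93 - 9 \left(-110\right)^{2} + 165 \left(-110\right)\right)} = \sqrt{8281 - 126957} = \sqrt{-118676} = 2 i \sqrt{29669}$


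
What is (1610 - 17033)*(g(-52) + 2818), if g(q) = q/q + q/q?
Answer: -43492860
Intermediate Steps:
g(q) = 2 (g(q) = 1 + 1 = 2)
(1610 - 17033)*(g(-52) + 2818) = (1610 - 17033)*(2 + 2818) = -15423*2820 = -43492860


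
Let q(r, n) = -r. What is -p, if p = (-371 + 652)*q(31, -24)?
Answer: 8711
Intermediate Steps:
p = -8711 (p = (-371 + 652)*(-1*31) = 281*(-31) = -8711)
-p = -1*(-8711) = 8711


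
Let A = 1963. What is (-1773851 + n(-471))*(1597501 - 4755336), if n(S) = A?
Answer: 5595329942480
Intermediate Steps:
n(S) = 1963
(-1773851 + n(-471))*(1597501 - 4755336) = (-1773851 + 1963)*(1597501 - 4755336) = -1771888*(-3157835) = 5595329942480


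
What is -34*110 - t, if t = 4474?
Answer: -8214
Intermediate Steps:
-34*110 - t = -34*110 - 1*4474 = -3740 - 4474 = -8214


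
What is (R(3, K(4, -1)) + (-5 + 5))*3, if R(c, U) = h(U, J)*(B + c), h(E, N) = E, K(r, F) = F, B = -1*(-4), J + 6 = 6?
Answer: -21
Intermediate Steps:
J = 0 (J = -6 + 6 = 0)
B = 4
R(c, U) = U*(4 + c)
(R(3, K(4, -1)) + (-5 + 5))*3 = (-(4 + 3) + (-5 + 5))*3 = (-1*7 + 0)*3 = (-7 + 0)*3 = -7*3 = -21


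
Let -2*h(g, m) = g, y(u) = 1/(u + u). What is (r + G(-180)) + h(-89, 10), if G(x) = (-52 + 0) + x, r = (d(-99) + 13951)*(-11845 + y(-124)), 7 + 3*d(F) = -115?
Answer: -40862499197/248 ≈ -1.6477e+8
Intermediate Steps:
y(u) = 1/(2*u)
d(F) = -122/3 (d(F) = -7/3 + (1/3)*(-115) = -7/3 - 115/3 = -122/3)
h(g, m) = -g/2
r = -40862452697/248 (r = (-122/3 + 13951)*(-11845 + (1/2)/(-124)) = 41731*(-11845 + (1/2)*(-1/124))/3 = 41731*(-11845 - 1/248)/3 = (41731/3)*(-2937561/248) = -40862452697/248 ≈ -1.6477e+8)
G(x) = -52 + x
(r + G(-180)) + h(-89, 10) = (-40862452697/248 + (-52 - 180)) - 1/2*(-89) = (-40862452697/248 - 232) + 89/2 = -40862510233/248 + 89/2 = -40862499197/248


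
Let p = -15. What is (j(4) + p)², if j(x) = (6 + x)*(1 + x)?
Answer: 1225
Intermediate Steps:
j(x) = (1 + x)*(6 + x)
(j(4) + p)² = ((6 + 4² + 7*4) - 15)² = ((6 + 16 + 28) - 15)² = (50 - 15)² = 35² = 1225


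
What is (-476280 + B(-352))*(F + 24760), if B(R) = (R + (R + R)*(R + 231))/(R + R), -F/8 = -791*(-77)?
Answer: 220333325648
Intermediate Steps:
F = -487256 (F = -(-6328)*(-77) = -8*60907 = -487256)
B(R) = (R + 2*R*(231 + R))/(2*R) (B(R) = (R + (2*R)*(231 + R))/((2*R)) = (R + 2*R*(231 + R))*(1/(2*R)) = (R + 2*R*(231 + R))/(2*R))
(-476280 + B(-352))*(F + 24760) = (-476280 + (463/2 - 352))*(-487256 + 24760) = (-476280 - 241/2)*(-462496) = -952801/2*(-462496) = 220333325648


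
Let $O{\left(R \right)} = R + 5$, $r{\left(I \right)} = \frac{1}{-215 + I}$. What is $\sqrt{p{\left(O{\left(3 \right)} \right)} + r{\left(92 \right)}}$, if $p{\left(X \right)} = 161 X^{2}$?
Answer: $\frac{\sqrt{155889093}}{123} \approx 101.51$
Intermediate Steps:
$O{\left(R \right)} = 5 + R$
$\sqrt{p{\left(O{\left(3 \right)} \right)} + r{\left(92 \right)}} = \sqrt{161 \left(5 + 3\right)^{2} + \frac{1}{-215 + 92}} = \sqrt{161 \cdot 8^{2} + \frac{1}{-123}} = \sqrt{161 \cdot 64 - \frac{1}{123}} = \sqrt{10304 - \frac{1}{123}} = \sqrt{\frac{1267391}{123}} = \frac{\sqrt{155889093}}{123}$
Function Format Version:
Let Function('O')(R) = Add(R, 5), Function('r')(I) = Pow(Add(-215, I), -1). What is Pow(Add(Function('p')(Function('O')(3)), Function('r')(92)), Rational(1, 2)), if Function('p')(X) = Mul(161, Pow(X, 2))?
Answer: Mul(Rational(1, 123), Pow(155889093, Rational(1, 2))) ≈ 101.51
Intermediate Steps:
Function('O')(R) = Add(5, R)
Pow(Add(Function('p')(Function('O')(3)), Function('r')(92)), Rational(1, 2)) = Pow(Add(Mul(161, Pow(Add(5, 3), 2)), Pow(Add(-215, 92), -1)), Rational(1, 2)) = Pow(Add(Mul(161, Pow(8, 2)), Pow(-123, -1)), Rational(1, 2)) = Pow(Add(Mul(161, 64), Rational(-1, 123)), Rational(1, 2)) = Pow(Add(10304, Rational(-1, 123)), Rational(1, 2)) = Pow(Rational(1267391, 123), Rational(1, 2)) = Mul(Rational(1, 123), Pow(155889093, Rational(1, 2)))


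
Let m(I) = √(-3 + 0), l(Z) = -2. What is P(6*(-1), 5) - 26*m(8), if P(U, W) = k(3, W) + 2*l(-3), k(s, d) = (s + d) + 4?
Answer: 8 - 26*I*√3 ≈ 8.0 - 45.033*I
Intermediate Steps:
k(s, d) = 4 + d + s (k(s, d) = (d + s) + 4 = 4 + d + s)
m(I) = I*√3 (m(I) = √(-3) = I*√3)
P(U, W) = 3 + W (P(U, W) = (4 + W + 3) + 2*(-2) = (7 + W) - 4 = 3 + W)
P(6*(-1), 5) - 26*m(8) = (3 + 5) - 26*I*√3 = 8 - 26*I*√3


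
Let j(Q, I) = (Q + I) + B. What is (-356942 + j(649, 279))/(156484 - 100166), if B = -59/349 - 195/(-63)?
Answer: -1304602580/206377311 ≈ -6.3214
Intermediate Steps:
B = 21446/7329 (B = -59*1/349 - 195*(-1/63) = -59/349 + 65/21 = 21446/7329 ≈ 2.9262)
j(Q, I) = 21446/7329 + I + Q (j(Q, I) = (Q + I) + 21446/7329 = (I + Q) + 21446/7329 = 21446/7329 + I + Q)
(-356942 + j(649, 279))/(156484 - 100166) = (-356942 + (21446/7329 + 279 + 649))/(156484 - 100166) = (-356942 + 6822758/7329)/56318 = -2609205160/7329*1/56318 = -1304602580/206377311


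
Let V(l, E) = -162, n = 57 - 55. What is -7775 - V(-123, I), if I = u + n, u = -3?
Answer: -7613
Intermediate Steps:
n = 2
I = -1 (I = -3 + 2 = -1)
-7775 - V(-123, I) = -7775 - 1*(-162) = -7775 + 162 = -7613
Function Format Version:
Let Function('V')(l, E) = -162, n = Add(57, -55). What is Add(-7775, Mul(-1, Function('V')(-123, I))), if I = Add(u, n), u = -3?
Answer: -7613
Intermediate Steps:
n = 2
I = -1 (I = Add(-3, 2) = -1)
Add(-7775, Mul(-1, Function('V')(-123, I))) = Add(-7775, Mul(-1, -162)) = Add(-7775, 162) = -7613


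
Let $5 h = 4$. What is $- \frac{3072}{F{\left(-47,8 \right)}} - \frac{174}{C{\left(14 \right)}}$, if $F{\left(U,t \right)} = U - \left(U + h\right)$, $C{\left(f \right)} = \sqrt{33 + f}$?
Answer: $3840 - \frac{174 \sqrt{47}}{47} \approx 3814.6$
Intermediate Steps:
$h = \frac{4}{5}$ ($h = \frac{1}{5} \cdot 4 = \frac{4}{5} \approx 0.8$)
$F{\left(U,t \right)} = - \frac{4}{5}$ ($F{\left(U,t \right)} = U - \left(U + \frac{4}{5}\right) = U - \left(\frac{4}{5} + U\right) = - \frac{4}{5}$)
$- \frac{3072}{F{\left(-47,8 \right)}} - \frac{174}{C{\left(14 \right)}} = - \frac{3072}{- \frac{4}{5}} - \frac{174}{\sqrt{33 + 14}} = \left(-3072\right) \left(- \frac{5}{4}\right) - \frac{174}{\sqrt{47}} = 3840 - 174 \frac{\sqrt{47}}{47} = 3840 - \frac{174 \sqrt{47}}{47}$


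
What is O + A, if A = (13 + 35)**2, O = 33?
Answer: 2337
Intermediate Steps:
A = 2304 (A = 48**2 = 2304)
O + A = 33 + 2304 = 2337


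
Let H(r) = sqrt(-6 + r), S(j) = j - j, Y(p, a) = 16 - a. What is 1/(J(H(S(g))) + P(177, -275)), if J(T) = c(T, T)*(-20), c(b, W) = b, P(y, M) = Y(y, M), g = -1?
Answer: 97/29027 + 20*I*sqrt(6)/87081 ≈ 0.0033417 + 0.00056258*I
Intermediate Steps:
S(j) = 0
P(y, M) = 16 - M
J(T) = -20*T (J(T) = T*(-20) = -20*T)
1/(J(H(S(g))) + P(177, -275)) = 1/(-20*sqrt(-6 + 0) + (16 - 1*(-275))) = 1/(-20*I*sqrt(6) + (16 + 275)) = 1/(-20*I*sqrt(6) + 291) = 1/(291 - 20*I*sqrt(6))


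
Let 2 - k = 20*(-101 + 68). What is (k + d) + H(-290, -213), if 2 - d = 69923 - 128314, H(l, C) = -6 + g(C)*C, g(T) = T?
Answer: 104418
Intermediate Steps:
H(l, C) = -6 + C**2 (H(l, C) = -6 + C*C = -6 + C**2)
d = 58393 (d = 2 - (69923 - 128314) = 2 - 1*(-58391) = 2 + 58391 = 58393)
k = 662 (k = 2 - 20*(-101 + 68) = 2 - 20*(-33) = 2 - 1*(-660) = 2 + 660 = 662)
(k + d) + H(-290, -213) = (662 + 58393) + (-6 + (-213)**2) = 59055 + (-6 + 45369) = 59055 + 45363 = 104418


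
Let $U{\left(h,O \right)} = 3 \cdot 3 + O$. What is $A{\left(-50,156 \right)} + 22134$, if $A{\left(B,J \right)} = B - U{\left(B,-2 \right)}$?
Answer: $22077$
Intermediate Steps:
$U{\left(h,O \right)} = 9 + O$
$A{\left(B,J \right)} = -7 + B$ ($A{\left(B,J \right)} = B - \left(9 - 2\right) = B - 7 = -7 + B$)
$A{\left(-50,156 \right)} + 22134 = \left(-7 - 50\right) + 22134 = -57 + 22134 = 22077$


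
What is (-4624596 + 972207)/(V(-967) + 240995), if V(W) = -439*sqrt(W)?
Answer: -880207487055/58264951232 - 1603398771*I*sqrt(967)/58264951232 ≈ -15.107 - 0.85575*I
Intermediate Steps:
(-4624596 + 972207)/(V(-967) + 240995) = (-4624596 + 972207)/(-439*I*sqrt(967) + 240995) = -3652389/(-439*I*sqrt(967) + 240995) = -3652389/(240995 - 439*I*sqrt(967))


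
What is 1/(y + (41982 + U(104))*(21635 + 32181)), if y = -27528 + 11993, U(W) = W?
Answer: 1/2264884641 ≈ 4.4152e-10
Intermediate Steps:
y = -15535
1/(y + (41982 + U(104))*(21635 + 32181)) = 1/(-15535 + (41982 + 104)*(21635 + 32181)) = 1/(-15535 + 42086*53816) = 1/(-15535 + 2264900176) = 1/2264884641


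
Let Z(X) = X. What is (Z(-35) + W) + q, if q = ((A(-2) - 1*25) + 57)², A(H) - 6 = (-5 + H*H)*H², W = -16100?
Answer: -14979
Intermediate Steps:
A(H) = 6 + H²*(-5 + H²) (A(H) = 6 + (-5 + H*H)*H² = 6 + (-5 + H²)*H² = 6 + H²*(-5 + H²))
q = 1156 (q = (((6 + (-2)⁴ - 5*(-2)²) - 1*25) + 57)² = (((6 + 16 - 5*4) - 25) + 57)² = (((6 + 16 - 20) - 25) + 57)² = ((2 - 25) + 57)² = (-23 + 57)² = 34² = 1156)
(Z(-35) + W) + q = (-35 - 16100) + 1156 = -16135 + 1156 = -14979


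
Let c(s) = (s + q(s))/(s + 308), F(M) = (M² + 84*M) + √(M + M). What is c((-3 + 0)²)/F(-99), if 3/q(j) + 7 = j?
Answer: 315/14123618 - 7*I*√22/155359798 ≈ 2.2303e-5 - 2.1133e-7*I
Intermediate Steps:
F(M) = M² + 84*M + √2*√M (F(M) = (M² + 84*M) + √(2*M) = (M² + 84*M) + √2*√M = M² + 84*M + √2*√M)
q(j) = 3/(-7 + j)
c(s) = (s + 3/(-7 + s))/(308 + s) (c(s) = (s + 3/(-7 + s))/(s + 308) = (s + 3/(-7 + s))/(308 + s))
c((-3 + 0)²)/F(-99) = ((3 + (-3 + 0)²*(-7 + (-3 + 0)²))/((-7 + (-3 + 0)²)*(308 + (-3 + 0)²)))/((-99)² + 84*(-99) + √2*√(-99)) = ((3 + (-3)²*(-7 + (-3)²))/((-7 + (-3)²)*(308 + (-3)²)))/(9801 - 8316 + √2*(3*I*√11)) = ((3 + 9*(-7 + 9))/((-7 + 9)*(308 + 9)))/(9801 - 8316 + 3*I*√22) = ((3 + 9*2)/(2*317))/(1485 + 3*I*√22) = ((½)*(1/317)*(3 + 18))/(1485 + 3*I*√22) = ((½)*(1/317)*21)/(1485 + 3*I*√22) = 21/(634*(1485 + 3*I*√22))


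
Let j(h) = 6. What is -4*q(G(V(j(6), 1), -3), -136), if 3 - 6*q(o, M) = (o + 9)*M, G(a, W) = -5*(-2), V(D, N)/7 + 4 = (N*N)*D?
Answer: -5174/3 ≈ -1724.7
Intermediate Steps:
V(D, N) = -28 + 7*D*N² (V(D, N) = -28 + 7*((N*N)*D) = -28 + 7*(N²*D) = -28 + 7*(D*N²) = -28 + 7*D*N²)
G(a, W) = 10
q(o, M) = ½ - M*(9 + o)/6 (q(o, M) = ½ - (o + 9)*M/6 = ½ - (9 + o)*M/6 = ½ - M*(9 + o)/6)
-4*q(G(V(j(6), 1), -3), -136) = -4*(½ - 3/2*(-136) - ⅙*(-136)*10) = -4*(½ + 204 + 680/3) = -4*2587/6 = -5174/3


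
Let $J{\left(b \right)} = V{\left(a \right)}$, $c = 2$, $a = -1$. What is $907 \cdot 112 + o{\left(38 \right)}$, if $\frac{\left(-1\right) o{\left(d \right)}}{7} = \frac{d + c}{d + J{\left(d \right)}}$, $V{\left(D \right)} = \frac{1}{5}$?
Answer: $\frac{19401144}{191} \approx 1.0158 \cdot 10^{5}$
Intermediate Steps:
$V{\left(D \right)} = \frac{1}{5}$
$J{\left(b \right)} = \frac{1}{5}$
$o{\left(d \right)} = - \frac{7 \left(2 + d\right)}{\frac{1}{5} + d}$ ($o{\left(d \right)} = - 7 \frac{d + 2}{d + \frac{1}{5}} = - 7 \frac{2 + d}{\frac{1}{5} + d} = - \frac{7 \left(2 + d\right)}{\frac{1}{5} + d}$)
$907 \cdot 112 + o{\left(38 \right)} = 907 \cdot 112 + \frac{35 \left(-2 - 38\right)}{1 + 5 \cdot 38} = 101584 + \frac{35 \left(-2 - 38\right)}{1 + 190} = 101584 + 35 \cdot \frac{1}{191} \left(-40\right) = 101584 - \frac{1400}{191} = \frac{19401144}{191}$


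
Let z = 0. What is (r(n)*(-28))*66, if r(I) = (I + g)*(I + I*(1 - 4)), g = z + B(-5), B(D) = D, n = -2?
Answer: 51744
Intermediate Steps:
g = -5 (g = 0 - 5 = -5)
r(I) = -2*I*(-5 + I) (r(I) = (I - 5)*(I + I*(1 - 4)) = (-5 + I)*(I + I*(-3)) = (-5 + I)*(I - 3*I) = (-5 + I)*(-2*I) = -2*I*(-5 + I))
(r(n)*(-28))*66 = ((2*(-2)*(5 - 1*(-2)))*(-28))*66 = ((2*(-2)*(5 + 2))*(-28))*66 = ((2*(-2)*7)*(-28))*66 = -28*(-28)*66 = 784*66 = 51744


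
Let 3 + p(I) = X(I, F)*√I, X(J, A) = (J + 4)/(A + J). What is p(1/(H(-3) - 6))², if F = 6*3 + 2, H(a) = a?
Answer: 2594096/288369 - 70*I/179 ≈ 8.9958 - 0.39106*I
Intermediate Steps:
F = 20 (F = 18 + 2 = 20)
X(J, A) = (4 + J)/(A + J)
p(I) = -3 + √I*(4 + I)/(20 + I) (p(I) = -3 + ((4 + I)/(20 + I))*√I = -3 + √I*(4 + I)/(20 + I))
p(1/(H(-3) - 6))² = ((-60 - 3/(-3 - 6) + √(1/(-3 - 6))*(4 + 1/(-3 - 6)))/(20 + 1/(-3 - 6)))² = ((-60 - 3/(-9) + √(1/(-9))*(4 + 1/(-9)))/(20 + 1/(-9)))² = ((-60 - 3*(-⅑) + √(-⅑)*(4 - ⅑))/(20 - ⅑))² = ((-60 + ⅓ + (I/3)*(35/9))/(179/9))² = (9*(-60 + ⅓ + 35*I/27)/179)² = (9*(-179/3 + 35*I/27)/179)² = (-3 + 35*I/537)²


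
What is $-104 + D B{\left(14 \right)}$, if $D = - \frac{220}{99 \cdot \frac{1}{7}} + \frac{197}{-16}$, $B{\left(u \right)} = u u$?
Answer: $- \frac{200381}{36} \approx -5566.1$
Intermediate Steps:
$B{\left(u \right)} = u^{2}$
$D = - \frac{4013}{144}$ ($D = - \frac{220}{99 \cdot \frac{1}{7}} + 197 \left(- \frac{1}{16}\right) = - \frac{220}{\frac{99}{7}} - \frac{197}{16} = \left(-220\right) \frac{7}{99} - \frac{197}{16} = - \frac{140}{9} - \frac{197}{16} = - \frac{4013}{144} \approx -27.868$)
$-104 + D B{\left(14 \right)} = -104 - \frac{4013 \cdot 14^{2}}{144} = -104 - \frac{196637}{36} = - \frac{200381}{36}$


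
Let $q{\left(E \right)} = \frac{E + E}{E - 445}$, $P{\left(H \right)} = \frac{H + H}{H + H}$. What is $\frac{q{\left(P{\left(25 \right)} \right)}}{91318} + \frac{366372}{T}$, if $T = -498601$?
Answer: $- \frac{7427312040313}{10107936638196} \approx -0.7348$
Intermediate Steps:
$P{\left(H \right)} = 1$ ($P{\left(H \right)} = \frac{2 H}{2 H} = 2 H \frac{1}{2 H} = 1$)
$q{\left(E \right)} = \frac{2 E}{-445 + E}$
$\frac{q{\left(P{\left(25 \right)} \right)}}{91318} + \frac{366372}{T} = \frac{2 \cdot 1 \frac{1}{-445 + 1}}{91318} + \frac{366372}{-498601} = 2 \cdot 1 \frac{1}{-444} \cdot \frac{1}{91318} + 366372 \left(- \frac{1}{498601}\right) = 2 \cdot 1 \left(- \frac{1}{444}\right) \frac{1}{91318} - \frac{366372}{498601} = \left(- \frac{1}{222}\right) \frac{1}{91318} - \frac{366372}{498601} = - \frac{1}{20272596} - \frac{366372}{498601} = - \frac{7427312040313}{10107936638196}$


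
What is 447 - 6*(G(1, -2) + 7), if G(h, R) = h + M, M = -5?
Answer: 429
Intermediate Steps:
G(h, R) = -5 + h (G(h, R) = h - 5 = -5 + h)
447 - 6*(G(1, -2) + 7) = 447 - 6*((-5 + 1) + 7) = 447 - 6*(-4 + 7) = 447 - 6*3 = 447 - 1*18 = 447 - 18 = 429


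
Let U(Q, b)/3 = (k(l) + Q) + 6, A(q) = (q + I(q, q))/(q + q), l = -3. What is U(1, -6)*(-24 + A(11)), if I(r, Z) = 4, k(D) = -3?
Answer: -3078/11 ≈ -279.82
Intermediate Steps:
A(q) = (4 + q)/(2*q) (A(q) = (q + 4)/(q + q) = (4 + q)/((2*q)) = (4 + q)*(1/(2*q)) = (4 + q)/(2*q))
U(Q, b) = 9 + 3*Q (U(Q, b) = 3*((-3 + Q) + 6) = 3*(3 + Q) = 9 + 3*Q)
U(1, -6)*(-24 + A(11)) = (9 + 3*1)*(-24 + (½)*(4 + 11)/11) = (9 + 3)*(-24 + (½)*(1/11)*15) = 12*(-24 + 15/22) = 12*(-513/22) = -3078/11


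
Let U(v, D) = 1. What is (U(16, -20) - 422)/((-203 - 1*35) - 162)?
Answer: 421/400 ≈ 1.0525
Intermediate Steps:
(U(16, -20) - 422)/((-203 - 1*35) - 162) = (1 - 422)/((-203 - 1*35) - 162) = -421/((-203 - 35) - 162) = -421/(-238 - 162) = -421/(-400) = -421*(-1/400) = 421/400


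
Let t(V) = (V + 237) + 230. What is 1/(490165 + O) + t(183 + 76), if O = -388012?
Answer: 74163079/102153 ≈ 726.00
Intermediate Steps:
t(V) = 467 + V (t(V) = (237 + V) + 230 = 467 + V)
1/(490165 + O) + t(183 + 76) = 1/(490165 - 388012) + (467 + (183 + 76)) = 1/102153 + (467 + 259) = 1/102153 + 726 = 74163079/102153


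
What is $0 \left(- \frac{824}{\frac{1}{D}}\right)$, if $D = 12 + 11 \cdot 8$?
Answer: $0$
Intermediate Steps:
$D = 100$ ($D = 12 + 88 = 100$)
$0 \left(- \frac{824}{\frac{1}{D}}\right) = 0 \left(- \frac{824}{\frac{1}{100}}\right) = 0 \left(- 824 \frac{1}{\frac{1}{100}}\right) = 0 \left(\left(-824\right) 100\right) = 0 \left(-82400\right) = 0$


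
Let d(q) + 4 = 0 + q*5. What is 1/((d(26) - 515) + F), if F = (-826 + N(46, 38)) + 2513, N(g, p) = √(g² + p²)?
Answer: 649/840622 - √890/840622 ≈ 0.00073656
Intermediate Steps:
d(q) = -4 + 5*q (d(q) = -4 + (0 + q*5) = -4 + (0 + 5*q) = -4 + 5*q)
F = 1687 + 2*√890 (F = (-826 + √(46² + 38²)) + 2513 = (-826 + √(2116 + 1444)) + 2513 = (-826 + √3560) + 2513 = (-826 + 2*√890) + 2513 = 1687 + 2*√890 ≈ 1746.7)
1/((d(26) - 515) + F) = 1/(((-4 + 5*26) - 515) + (1687 + 2*√890)) = 1/(((-4 + 130) - 515) + (1687 + 2*√890)) = 1/((126 - 515) + (1687 + 2*√890)) = 1/(-389 + (1687 + 2*√890)) = 1/(1298 + 2*√890)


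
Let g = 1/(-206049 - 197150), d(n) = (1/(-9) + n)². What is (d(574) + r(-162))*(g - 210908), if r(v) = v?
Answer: -2267459182997305379/32659119 ≈ -6.9428e+10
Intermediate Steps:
d(n) = (-⅑ + n)²
g = -1/403199 (g = 1/(-403199) = -1/403199 ≈ -2.4802e-6)
(d(574) + r(-162))*(g - 210908) = ((-1 + 9*574)²/81 - 162)*(-1/403199 - 210908) = ((-1 + 5166)²/81 - 162)*(-85037894693/403199) = ((1/81)*5165² - 162)*(-85037894693/403199) = ((1/81)*26677225 - 162)*(-85037894693/403199) = (26677225/81 - 162)*(-85037894693/403199) = (26664103/81)*(-85037894693/403199) = -2267459182997305379/32659119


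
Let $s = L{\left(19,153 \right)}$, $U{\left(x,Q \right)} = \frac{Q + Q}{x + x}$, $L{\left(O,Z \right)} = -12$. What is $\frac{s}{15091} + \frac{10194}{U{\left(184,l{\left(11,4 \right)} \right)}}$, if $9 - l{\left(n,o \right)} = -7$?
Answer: $\frac{1769133009}{15091} \approx 1.1723 \cdot 10^{5}$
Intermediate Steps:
$l{\left(n,o \right)} = 16$ ($l{\left(n,o \right)} = 9 - -7 = 9 + 7 = 16$)
$U{\left(x,Q \right)} = \frac{Q}{x}$ ($U{\left(x,Q \right)} = \frac{2 Q}{2 x} = 2 Q \frac{1}{2 x} = \frac{Q}{x}$)
$s = -12$
$\frac{s}{15091} + \frac{10194}{U{\left(184,l{\left(11,4 \right)} \right)}} = - \frac{12}{15091} + \frac{10194}{16 \cdot \frac{1}{184}} = \left(-12\right) \frac{1}{15091} + \frac{10194}{16 \cdot \frac{1}{184}} = - \frac{12}{15091} + \frac{10194}{\frac{2}{23}} = - \frac{12}{15091} + 10194 \cdot \frac{23}{2} = - \frac{12}{15091} + 117231 = \frac{1769133009}{15091}$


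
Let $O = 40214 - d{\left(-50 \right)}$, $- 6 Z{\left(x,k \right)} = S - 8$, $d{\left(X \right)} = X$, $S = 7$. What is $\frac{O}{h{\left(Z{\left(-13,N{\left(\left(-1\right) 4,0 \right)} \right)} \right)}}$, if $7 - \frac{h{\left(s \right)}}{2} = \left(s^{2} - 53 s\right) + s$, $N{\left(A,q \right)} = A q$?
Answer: $\frac{724752}{563} \approx 1287.3$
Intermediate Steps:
$Z{\left(x,k \right)} = \frac{1}{6}$ ($Z{\left(x,k \right)} = - \frac{7 - 8}{6} = \left(- \frac{1}{6}\right) \left(-1\right) = \frac{1}{6}$)
$h{\left(s \right)} = 14 - 2 s^{2} + 104 s$ ($h{\left(s \right)} = 14 - 2 \left(\left(s^{2} - 53 s\right) + s\right) = 14 - 2 \left(s^{2} - 52 s\right) = 14 - \left(- 104 s + 2 s^{2}\right) = 14 - 2 s^{2} + 104 s$)
$O = 40264$ ($O = 40214 - -50 = 40214 + 50 = 40264$)
$\frac{O}{h{\left(Z{\left(-13,N{\left(\left(-1\right) 4,0 \right)} \right)} \right)}} = \frac{40264}{14 - \frac{2}{36} + 104 \cdot \frac{1}{6}} = \frac{40264}{14 - \frac{1}{18} + \frac{52}{3}} = \frac{40264}{\frac{563}{18}} = 40264 \cdot \frac{18}{563} = \frac{724752}{563}$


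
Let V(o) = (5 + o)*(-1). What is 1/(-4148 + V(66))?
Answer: -1/4219 ≈ -0.00023702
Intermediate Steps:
V(o) = -5 - o
1/(-4148 + V(66)) = 1/(-4148 + (-5 - 1*66)) = 1/(-4148 + (-5 - 66)) = 1/(-4148 - 71) = 1/(-4219) = -1/4219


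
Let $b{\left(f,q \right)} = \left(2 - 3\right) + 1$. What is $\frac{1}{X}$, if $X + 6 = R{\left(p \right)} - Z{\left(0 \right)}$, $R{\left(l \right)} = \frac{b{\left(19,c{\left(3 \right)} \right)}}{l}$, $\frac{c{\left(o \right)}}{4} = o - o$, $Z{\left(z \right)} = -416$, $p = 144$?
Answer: $\frac{1}{410} \approx 0.002439$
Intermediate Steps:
$c{\left(o \right)} = 0$ ($c{\left(o \right)} = 4 \left(o - o\right) = 4 \cdot 0 = 0$)
$b{\left(f,q \right)} = 0$ ($b{\left(f,q \right)} = -1 + 1 = 0$)
$R{\left(l \right)} = 0$ ($R{\left(l \right)} = \frac{0}{l} = 0$)
$X = 410$ ($X = -6 + \left(0 - -416\right) = -6 + \left(0 + 416\right) = -6 + 416 = 410$)
$\frac{1}{X} = \frac{1}{410}$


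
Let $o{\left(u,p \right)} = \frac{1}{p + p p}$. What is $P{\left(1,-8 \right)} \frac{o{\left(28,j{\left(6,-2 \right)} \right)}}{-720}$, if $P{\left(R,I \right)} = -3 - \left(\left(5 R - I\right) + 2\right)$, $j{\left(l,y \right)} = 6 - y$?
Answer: $\frac{1}{2880} \approx 0.00034722$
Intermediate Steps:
$P{\left(R,I \right)} = -5 + I - 5 R$ ($P{\left(R,I \right)} = -3 - \left(\left(- I + 5 R\right) + 2\right) = -3 - \left(2 - I + 5 R\right) = -5 + I - 5 R$)
$o{\left(u,p \right)} = \frac{1}{p + p^{2}}$
$P{\left(1,-8 \right)} \frac{o{\left(28,j{\left(6,-2 \right)} \right)}}{-720} = \left(-5 - 8 - 5\right) \frac{\frac{1}{6 - -2} \frac{1}{1 + \left(6 - -2\right)}}{-720} = \left(-5 - 8 - 5\right) \frac{1}{\left(6 + 2\right) \left(1 + \left(6 + 2\right)\right)} \left(- \frac{1}{720}\right) = - 18 \frac{1}{8 \left(1 + 8\right)} \left(- \frac{1}{720}\right) = - 18 \frac{1}{8 \cdot 9} \left(- \frac{1}{720}\right) = - 18 \cdot \frac{1}{8} \cdot \frac{1}{9} \left(- \frac{1}{720}\right) = - 18 \cdot \frac{1}{72} \left(- \frac{1}{720}\right) = \left(-18\right) \left(- \frac{1}{51840}\right) = \frac{1}{2880}$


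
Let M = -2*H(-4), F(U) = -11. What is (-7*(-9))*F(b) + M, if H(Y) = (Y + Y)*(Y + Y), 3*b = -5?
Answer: -821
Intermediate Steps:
b = -5/3 (b = (⅓)*(-5) = -5/3 ≈ -1.6667)
H(Y) = 4*Y² (H(Y) = (2*Y)*(2*Y) = 4*Y²)
M = -128 (M = -8*(-4)² = -8*16 = -2*64 = -128)
(-7*(-9))*F(b) + M = -7*(-9)*(-11) - 128 = 63*(-11) - 128 = -693 - 128 = -821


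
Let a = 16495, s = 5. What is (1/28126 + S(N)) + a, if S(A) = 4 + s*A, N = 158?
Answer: 486270415/28126 ≈ 17289.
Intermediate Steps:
S(A) = 4 + 5*A
(1/28126 + S(N)) + a = (1/28126 + (4 + 5*158)) + 16495 = (1/28126 + (4 + 790)) + 16495 = (1/28126 + 794) + 16495 = 22332045/28126 + 16495 = 486270415/28126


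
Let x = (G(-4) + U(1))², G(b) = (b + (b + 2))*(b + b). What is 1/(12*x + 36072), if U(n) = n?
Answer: 1/64884 ≈ 1.5412e-5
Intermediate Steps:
G(b) = 2*b*(2 + 2*b) (G(b) = (b + (2 + b))*(2*b) = (2 + 2*b)*(2*b) = 2*b*(2 + 2*b))
x = 2401 (x = (4*(-4)*(1 - 4) + 1)² = (4*(-4)*(-3) + 1)² = (48 + 1)² = 49² = 2401)
1/(12*x + 36072) = 1/(12*2401 + 36072) = 1/(28812 + 36072) = 1/64884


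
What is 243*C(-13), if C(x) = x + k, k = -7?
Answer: -4860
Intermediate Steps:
C(x) = -7 + x (C(x) = x - 7 = -7 + x)
243*C(-13) = 243*(-7 - 13) = 243*(-20) = -4860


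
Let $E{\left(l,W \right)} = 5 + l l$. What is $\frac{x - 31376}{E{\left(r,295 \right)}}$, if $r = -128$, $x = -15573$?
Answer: $- \frac{46949}{16389} \approx -2.8647$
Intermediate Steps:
$E{\left(l,W \right)} = 5 + l^{2}$
$\frac{x - 31376}{E{\left(r,295 \right)}} = \frac{-15573 - 31376}{5 + \left(-128\right)^{2}} = - \frac{46949}{5 + 16384} = - \frac{46949}{16389}$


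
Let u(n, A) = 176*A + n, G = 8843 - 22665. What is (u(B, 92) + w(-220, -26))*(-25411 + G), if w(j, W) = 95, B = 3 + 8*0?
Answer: -639105570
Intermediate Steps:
B = 3 (B = 3 + 0 = 3)
G = -13822
u(n, A) = n + 176*A
(u(B, 92) + w(-220, -26))*(-25411 + G) = ((3 + 176*92) + 95)*(-25411 - 13822) = ((3 + 16192) + 95)*(-39233) = (16195 + 95)*(-39233) = 16290*(-39233) = -639105570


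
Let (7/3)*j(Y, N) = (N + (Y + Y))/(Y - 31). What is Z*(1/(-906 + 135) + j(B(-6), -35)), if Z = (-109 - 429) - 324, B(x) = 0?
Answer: -9942308/23901 ≈ -415.98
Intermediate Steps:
j(Y, N) = 3*(N + 2*Y)/(7*(-31 + Y)) (j(Y, N) = 3*((N + (Y + Y))/(Y - 31))/7 = 3*((N + 2*Y)/(-31 + Y))/7 = 3*(N + 2*Y)/(7*(-31 + Y)))
Z = -862 (Z = -538 - 324 = -862)
Z*(1/(-906 + 135) + j(B(-6), -35)) = -862*(1/(-906 + 135) + 3*(-35 + 2*0)/(7*(-31 + 0))) = -862*(1/(-771) + (3/7)*(-35 + 0)/(-31)) = -862*(-1/771 + (3/7)*(-1/31)*(-35)) = -862*(-1/771 + 15/31) = -862*11534/23901 = -9942308/23901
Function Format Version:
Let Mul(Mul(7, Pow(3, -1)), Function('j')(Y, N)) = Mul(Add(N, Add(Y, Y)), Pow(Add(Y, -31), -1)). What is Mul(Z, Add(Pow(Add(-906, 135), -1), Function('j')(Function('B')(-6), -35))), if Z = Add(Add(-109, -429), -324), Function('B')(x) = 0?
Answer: Rational(-9942308, 23901) ≈ -415.98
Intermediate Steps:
Function('j')(Y, N) = Mul(Rational(3, 7), Pow(Add(-31, Y), -1), Add(N, Mul(2, Y))) (Function('j')(Y, N) = Mul(Rational(3, 7), Mul(Add(N, Add(Y, Y)), Pow(Add(Y, -31), -1))) = Mul(Rational(3, 7), Mul(Add(N, Mul(2, Y)), Pow(Add(-31, Y), -1))) = Mul(Rational(3, 7), Mul(Pow(Add(-31, Y), -1), Add(N, Mul(2, Y)))) = Mul(Rational(3, 7), Pow(Add(-31, Y), -1), Add(N, Mul(2, Y))))
Z = -862 (Z = Add(-538, -324) = -862)
Mul(Z, Add(Pow(Add(-906, 135), -1), Function('j')(Function('B')(-6), -35))) = Mul(-862, Add(Pow(Add(-906, 135), -1), Mul(Rational(3, 7), Pow(Add(-31, 0), -1), Add(-35, Mul(2, 0))))) = Mul(-862, Add(Pow(-771, -1), Mul(Rational(3, 7), Pow(-31, -1), Add(-35, 0)))) = Mul(-862, Add(Rational(-1, 771), Mul(Rational(3, 7), Rational(-1, 31), -35))) = Mul(-862, Add(Rational(-1, 771), Rational(15, 31))) = Mul(-862, Rational(11534, 23901)) = Rational(-9942308, 23901)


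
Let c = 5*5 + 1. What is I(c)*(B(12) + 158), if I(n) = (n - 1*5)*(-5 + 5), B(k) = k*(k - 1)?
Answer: 0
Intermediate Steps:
c = 26 (c = 25 + 1 = 26)
B(k) = k*(-1 + k)
I(n) = 0 (I(n) = (n - 5)*0 = (-5 + n)*0 = 0)
I(c)*(B(12) + 158) = 0*(12*(-1 + 12) + 158) = 0*(12*11 + 158) = 0*(132 + 158) = 0*290 = 0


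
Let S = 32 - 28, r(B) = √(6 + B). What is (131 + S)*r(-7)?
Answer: 135*I ≈ 135.0*I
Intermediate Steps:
S = 4
(131 + S)*r(-7) = (131 + 4)*√(6 - 7) = 135*√(-1) = 135*I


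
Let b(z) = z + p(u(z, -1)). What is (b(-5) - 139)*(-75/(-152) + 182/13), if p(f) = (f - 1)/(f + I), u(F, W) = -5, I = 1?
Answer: -33045/16 ≈ -2065.3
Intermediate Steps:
p(f) = (-1 + f)/(1 + f) (p(f) = (f - 1)/(f + 1) = (-1 + f)/(1 + f))
b(z) = 3/2 + z (b(z) = z + (-1 - 5)/(1 - 5) = z - 6/(-4) = z - ¼*(-6) = z + 3/2 = 3/2 + z)
(b(-5) - 139)*(-75/(-152) + 182/13) = ((3/2 - 5) - 139)*(-75/(-152) + 182/13) = (-7/2 - 139)*(-75*(-1/152) + 182*(1/13)) = -285*(75/152 + 14)/2 = -285/2*2203/152 = -33045/16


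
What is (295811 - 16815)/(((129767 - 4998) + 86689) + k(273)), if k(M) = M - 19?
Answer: 69749/52928 ≈ 1.3178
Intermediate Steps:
k(M) = -19 + M
(295811 - 16815)/(((129767 - 4998) + 86689) + k(273)) = (295811 - 16815)/(((129767 - 4998) + 86689) + (-19 + 273)) = 278996/((124769 + 86689) + 254) = 278996/(211458 + 254) = 278996/211712 = 278996*(1/211712) = 69749/52928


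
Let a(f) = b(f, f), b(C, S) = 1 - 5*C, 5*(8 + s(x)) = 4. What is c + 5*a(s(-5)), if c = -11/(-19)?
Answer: 3526/19 ≈ 185.58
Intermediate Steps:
s(x) = -36/5 (s(x) = -8 + (⅕)*4 = -8 + ⅘ = -36/5)
c = 11/19 (c = -11*(-1/19) = 11/19 ≈ 0.57895)
a(f) = 1 - 5*f
c + 5*a(s(-5)) = 11/19 + 5*(1 - 5*(-36/5)) = 11/19 + 5*(1 + 36) = 11/19 + 5*37 = 11/19 + 185 = 3526/19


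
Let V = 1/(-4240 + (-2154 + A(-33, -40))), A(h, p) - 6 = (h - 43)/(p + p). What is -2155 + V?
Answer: -275281875/127741 ≈ -2155.0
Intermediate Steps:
A(h, p) = 6 + (-43 + h)/(2*p) (A(h, p) = 6 + (h - 43)/(p + p) = 6 + (-43 + h)/((2*p)) = 6 + (-43 + h)*(1/(2*p)) = 6 + (-43 + h)/(2*p))
V = -20/127741 (V = 1/(-4240 + (-2154 + (1/2)*(-43 - 33 + 12*(-40))/(-40))) = 1/(-4240 + (-2154 + (1/2)*(-1/40)*(-43 - 33 - 480))) = 1/(-4240 + (-2154 + (1/2)*(-1/40)*(-556))) = 1/(-4240 + (-2154 + 139/20)) = 1/(-4240 - 42941/20) = 1/(-127741/20) = -20/127741 ≈ -0.00015657)
-2155 + V = -2155 - 20/127741 = -275281875/127741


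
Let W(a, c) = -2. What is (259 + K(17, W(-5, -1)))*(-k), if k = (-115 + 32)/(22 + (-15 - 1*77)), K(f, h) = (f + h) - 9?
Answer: -4399/14 ≈ -314.21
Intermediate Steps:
K(f, h) = -9 + f + h
k = 83/70 (k = -83/(22 + (-15 - 77)) = -83/(22 - 92) = -83/(-70) = -83*(-1/70) = 83/70 ≈ 1.1857)
(259 + K(17, W(-5, -1)))*(-k) = (259 + (-9 + 17 - 2))*(-1*83/70) = (259 + 6)*(-83/70) = 265*(-83/70) = -4399/14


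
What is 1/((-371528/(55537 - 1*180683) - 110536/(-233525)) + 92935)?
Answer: 14612359825/1358049957443603 ≈ 1.0760e-5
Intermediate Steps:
1/((-371528/(55537 - 1*180683) - 110536/(-233525)) + 92935) = 1/((-371528/(55537 - 180683) - 110536*(-1/233525)) + 92935) = 1/((-371528/(-125146) + 110536/233525) + 92935) = 1/((-371528*(-1/125146) + 110536/233525) + 92935) = 1/((185764/62573 + 110536/233525) + 92935) = 1/(50297107228/14612359825 + 92935) = 1/(1358049957443603/14612359825) = 14612359825/1358049957443603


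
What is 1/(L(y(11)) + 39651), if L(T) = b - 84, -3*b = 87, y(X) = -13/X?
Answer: 1/39538 ≈ 2.5292e-5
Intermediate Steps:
b = -29 (b = -1/3*87 = -29)
L(T) = -113 (L(T) = -29 - 84 = -113)
1/(L(y(11)) + 39651) = 1/(-113 + 39651) = 1/39538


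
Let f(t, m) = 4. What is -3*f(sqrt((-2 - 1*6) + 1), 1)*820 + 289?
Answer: -9551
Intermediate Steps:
-3*f(sqrt((-2 - 1*6) + 1), 1)*820 + 289 = -3*4*820 + 289 = -12*820 + 289 = -9840 + 289 = -9551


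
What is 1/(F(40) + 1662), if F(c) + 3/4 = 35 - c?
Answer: 4/6625 ≈ 0.00060377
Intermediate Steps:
F(c) = 137/4 - c (F(c) = -¾ + (35 - c) = 137/4 - c)
1/(F(40) + 1662) = 1/((137/4 - 1*40) + 1662) = 1/((137/4 - 40) + 1662) = 1/(-23/4 + 1662) = 1/(6625/4) = 4/6625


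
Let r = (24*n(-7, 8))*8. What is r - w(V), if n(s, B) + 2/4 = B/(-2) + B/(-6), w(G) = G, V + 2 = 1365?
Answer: -2483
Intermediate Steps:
V = 1363 (V = -2 + 1365 = 1363)
n(s, B) = -½ - 2*B/3 (n(s, B) = -½ + (B/(-2) + B/(-6)) = -½ + (B*(-½) + B*(-⅙)) = -½ + (-B/2 - B/6) = -½ - 2*B/3)
r = -1120 (r = (24*(-½ - ⅔*8))*8 = (24*(-½ - 16/3))*8 = (24*(-35/6))*8 = -140*8 = -1120)
r - w(V) = -1120 - 1*1363 = -1120 - 1363 = -2483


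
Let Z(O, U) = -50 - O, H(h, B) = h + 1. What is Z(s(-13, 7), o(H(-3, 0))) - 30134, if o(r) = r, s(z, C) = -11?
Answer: -30173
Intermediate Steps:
H(h, B) = 1 + h
Z(s(-13, 7), o(H(-3, 0))) - 30134 = (-50 - 1*(-11)) - 30134 = (-50 + 11) - 30134 = -39 - 30134 = -30173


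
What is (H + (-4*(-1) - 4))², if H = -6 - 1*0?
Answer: 36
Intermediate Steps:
H = -6 (H = -6 + 0 = -6)
(H + (-4*(-1) - 4))² = (-6 + (-4*(-1) - 4))² = (-6 + (4 - 4))² = (-6 + 0)² = (-6)² = 36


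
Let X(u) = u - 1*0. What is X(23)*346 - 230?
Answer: 7728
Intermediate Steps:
X(u) = u (X(u) = u + 0 = u)
X(23)*346 - 230 = 23*346 - 230 = 7958 - 230 = 7728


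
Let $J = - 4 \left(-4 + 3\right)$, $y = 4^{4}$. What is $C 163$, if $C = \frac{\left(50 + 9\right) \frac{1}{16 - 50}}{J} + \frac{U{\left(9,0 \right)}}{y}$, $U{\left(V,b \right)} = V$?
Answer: $- \frac{282805}{4352} \approx -64.983$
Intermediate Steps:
$y = 256$
$J = 4$ ($J = \left(-4\right) \left(-1\right) = 4$)
$C = - \frac{1735}{4352}$ ($C = \frac{\left(50 + 9\right) \frac{1}{16 - 50}}{4} + \frac{9}{256} = \frac{59}{-34} \cdot \frac{1}{4} + 9 \cdot \frac{1}{256} = 59 \left(- \frac{1}{34}\right) \frac{1}{4} + \frac{9}{256} = \left(- \frac{59}{34}\right) \frac{1}{4} + \frac{9}{256} = - \frac{59}{136} + \frac{9}{256} = - \frac{1735}{4352} \approx -0.39867$)
$C 163 = \left(- \frac{1735}{4352}\right) 163 = - \frac{282805}{4352}$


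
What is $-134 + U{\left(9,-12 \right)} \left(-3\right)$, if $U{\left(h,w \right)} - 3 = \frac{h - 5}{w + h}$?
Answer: $-139$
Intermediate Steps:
$U{\left(h,w \right)} = 3 + \frac{-5 + h}{h + w}$ ($U{\left(h,w \right)} = 3 + \frac{h - 5}{w + h} = 3 + \frac{-5 + h}{h + w}$)
$-134 + U{\left(9,-12 \right)} \left(-3\right) = -134 + \frac{-5 + 3 \left(-12\right) + 4 \cdot 9}{9 - 12} \left(-3\right) = -134 + \frac{-5 - 36 + 36}{-3} \left(-3\right) = -134 + \left(- \frac{1}{3}\right) \left(-5\right) \left(-3\right) = -134 + \frac{5}{3} \left(-3\right) = -134 - 5 = -139$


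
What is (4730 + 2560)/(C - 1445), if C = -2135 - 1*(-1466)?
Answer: -3645/1057 ≈ -3.4484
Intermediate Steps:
C = -669 (C = -2135 + 1466 = -669)
(4730 + 2560)/(C - 1445) = (4730 + 2560)/(-669 - 1445) = 7290/(-2114) = 7290*(-1/2114) = -3645/1057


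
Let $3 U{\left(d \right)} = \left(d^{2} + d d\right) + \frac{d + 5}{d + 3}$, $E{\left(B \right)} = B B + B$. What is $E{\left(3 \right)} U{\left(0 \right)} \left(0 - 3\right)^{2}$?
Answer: $60$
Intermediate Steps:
$E{\left(B \right)} = B + B^{2}$ ($E{\left(B \right)} = B^{2} + B = B + B^{2}$)
$U{\left(d \right)} = \frac{2 d^{2}}{3} + \frac{5 + d}{3 \left(3 + d\right)}$ ($U{\left(d \right)} = \frac{\left(d^{2} + d d\right) + \frac{d + 5}{d + 3}}{3} = \frac{\left(d^{2} + d^{2}\right) + \frac{5 + d}{3 + d}}{3} = \frac{2 d^{2} + \frac{5 + d}{3 + d}}{3} = \frac{2 d^{2}}{3} + \frac{5 + d}{3 \left(3 + d\right)}$)
$E{\left(3 \right)} U{\left(0 \right)} \left(0 - 3\right)^{2} = 3 \left(1 + 3\right) \frac{5 + 0 + 2 \cdot 0^{3} + 6 \cdot 0^{2}}{3 \left(3 + 0\right)} \left(0 - 3\right)^{2} = 3 \cdot 4 \frac{5 + 0 + 2 \cdot 0 + 6 \cdot 0}{3 \cdot 3} \left(-3\right)^{2} = 12 \cdot \frac{1}{3} \cdot \frac{1}{3} \left(5 + 0 + 0 + 0\right) 9 = 12 \cdot \frac{1}{3} \cdot \frac{1}{3} \cdot 5 \cdot 9 = 12 \cdot \frac{5}{9} \cdot 9 = \frac{20}{3} \cdot 9 = 60$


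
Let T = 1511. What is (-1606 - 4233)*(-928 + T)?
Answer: -3404137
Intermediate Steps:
(-1606 - 4233)*(-928 + T) = (-1606 - 4233)*(-928 + 1511) = -5839*583 = -3404137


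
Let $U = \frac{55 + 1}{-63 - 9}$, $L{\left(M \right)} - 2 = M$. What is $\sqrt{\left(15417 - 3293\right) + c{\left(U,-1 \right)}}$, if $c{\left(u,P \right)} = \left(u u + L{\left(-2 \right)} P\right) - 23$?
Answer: $\frac{\sqrt{980230}}{9} \approx 110.01$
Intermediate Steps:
$L{\left(M \right)} = 2 + M$
$U = - \frac{7}{9}$ ($U = \frac{56}{-72} = 56 \left(- \frac{1}{72}\right) = - \frac{7}{9} \approx -0.77778$)
$c{\left(u,P \right)} = -23 + u^{2}$ ($c{\left(u,P \right)} = \left(u u + \left(2 - 2\right) P\right) - 23 = \left(u^{2} + 0 P\right) - 23 = \left(u^{2} + 0\right) - 23 = u^{2} - 23 = -23 + u^{2}$)
$\sqrt{\left(15417 - 3293\right) + c{\left(U,-1 \right)}} = \sqrt{\left(15417 - 3293\right) - \left(23 - \left(- \frac{7}{9}\right)^{2}\right)} = \sqrt{12124 + \left(-23 + \frac{49}{81}\right)} = \sqrt{12124 - \frac{1814}{81}} = \sqrt{\frac{980230}{81}} = \frac{\sqrt{980230}}{9}$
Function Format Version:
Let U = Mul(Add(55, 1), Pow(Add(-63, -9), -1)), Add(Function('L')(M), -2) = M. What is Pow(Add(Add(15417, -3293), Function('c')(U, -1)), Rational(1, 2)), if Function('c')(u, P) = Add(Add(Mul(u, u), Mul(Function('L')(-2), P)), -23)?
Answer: Mul(Rational(1, 9), Pow(980230, Rational(1, 2))) ≈ 110.01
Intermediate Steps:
Function('L')(M) = Add(2, M)
U = Rational(-7, 9) (U = Mul(56, Pow(-72, -1)) = Mul(56, Rational(-1, 72)) = Rational(-7, 9) ≈ -0.77778)
Function('c')(u, P) = Add(-23, Pow(u, 2)) (Function('c')(u, P) = Add(Add(Mul(u, u), Mul(Add(2, -2), P)), -23) = Add(Add(Pow(u, 2), Mul(0, P)), -23) = Add(Add(Pow(u, 2), 0), -23) = Add(Pow(u, 2), -23) = Add(-23, Pow(u, 2)))
Pow(Add(Add(15417, -3293), Function('c')(U, -1)), Rational(1, 2)) = Pow(Add(Add(15417, -3293), Add(-23, Pow(Rational(-7, 9), 2))), Rational(1, 2)) = Pow(Add(12124, Add(-23, Rational(49, 81))), Rational(1, 2)) = Pow(Add(12124, Rational(-1814, 81)), Rational(1, 2)) = Pow(Rational(980230, 81), Rational(1, 2)) = Mul(Rational(1, 9), Pow(980230, Rational(1, 2)))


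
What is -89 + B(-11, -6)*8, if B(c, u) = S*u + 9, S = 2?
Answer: -113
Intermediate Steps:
B(c, u) = 9 + 2*u (B(c, u) = 2*u + 9 = 9 + 2*u)
-89 + B(-11, -6)*8 = -89 + (9 + 2*(-6))*8 = -89 + (9 - 12)*8 = -89 - 3*8 = -89 - 24 = -113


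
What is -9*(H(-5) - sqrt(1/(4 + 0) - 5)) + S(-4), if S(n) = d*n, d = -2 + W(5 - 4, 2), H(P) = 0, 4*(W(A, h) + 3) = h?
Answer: 18 + 9*I*sqrt(19)/2 ≈ 18.0 + 19.615*I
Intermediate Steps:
W(A, h) = -3 + h/4
d = -9/2 (d = -2 + (-3 + (1/4)*2) = -2 + (-3 + 1/2) = -2 - 5/2 = -9/2 ≈ -4.5000)
S(n) = -9*n/2
-9*(H(-5) - sqrt(1/(4 + 0) - 5)) + S(-4) = -9*(0 - sqrt(1/(4 + 0) - 5)) - 9/2*(-4) = -9*(0 - sqrt(1/4 - 5)) + 18 = -9*(0 - sqrt(-19/4)) + 18 = -9*(0 - I*sqrt(19)/2) + 18 = -(-9)*I*sqrt(19)/2 + 18 = 9*I*sqrt(19)/2 + 18 = 18 + 9*I*sqrt(19)/2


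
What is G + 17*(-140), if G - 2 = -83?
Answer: -2461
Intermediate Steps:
G = -81 (G = 2 - 83 = -81)
G + 17*(-140) = -81 + 17*(-140) = -81 - 2380 = -2461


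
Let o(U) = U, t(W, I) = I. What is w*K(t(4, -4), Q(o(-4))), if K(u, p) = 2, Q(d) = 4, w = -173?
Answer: -346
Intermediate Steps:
w*K(t(4, -4), Q(o(-4))) = -173*2 = -346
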